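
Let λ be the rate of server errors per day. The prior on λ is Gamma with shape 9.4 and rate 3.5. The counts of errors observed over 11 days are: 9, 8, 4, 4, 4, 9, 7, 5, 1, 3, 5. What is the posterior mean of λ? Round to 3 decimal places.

Posterior mean ≈ 4.717

The Poisson likelihood adds the total count to the shape and the number of exposure periods to the rate. Here ∑xᵢ = 59 and n = 11, so shape 9.4→68.4 and rate 3.5→14.5.
Posterior mean = shape/rate = 68.4/14.5 = 4.717.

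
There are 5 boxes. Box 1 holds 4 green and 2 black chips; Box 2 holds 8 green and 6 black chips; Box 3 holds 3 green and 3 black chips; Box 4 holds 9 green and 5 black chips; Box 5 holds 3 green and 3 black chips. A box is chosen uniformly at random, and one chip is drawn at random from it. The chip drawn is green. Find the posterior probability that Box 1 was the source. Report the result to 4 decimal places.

Posterior probability ≈ 0.2314

Tabulate prior·likelihood by source: [1] prior 0.2, lik 0.6667, product 0.1333; [2] prior 0.2, lik 0.5714, product 0.1143; [3] prior 0.2, lik 0.5, product 0.1000; [4] prior 0.2, lik 0.6429, product 0.1286; [5] prior 0.2, lik 0.5, product 0.1000.
Normalizing constant = 0.57619; the posterior for Box 1 is its product over the sum, 0.1333/0.57619 = 0.2314.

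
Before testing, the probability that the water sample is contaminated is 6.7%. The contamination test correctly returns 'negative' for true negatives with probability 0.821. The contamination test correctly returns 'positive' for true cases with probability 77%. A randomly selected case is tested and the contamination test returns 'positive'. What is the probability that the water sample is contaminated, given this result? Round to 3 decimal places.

Let H be the event that the water sample is contaminated. P(H) = 0.067, so P(¬H) = 0.933. With E the 'positive' result, P(E|H) = 0.77 and P(E|¬H) = 0.179.
P(E) = 0.77·0.067 + 0.179·0.933 = 0.051590 + 0.16701 = 0.21860.
By Bayes' theorem, P(H|E) = 0.051590 / 0.21860 = 0.236.

P(H | E) ≈ 0.236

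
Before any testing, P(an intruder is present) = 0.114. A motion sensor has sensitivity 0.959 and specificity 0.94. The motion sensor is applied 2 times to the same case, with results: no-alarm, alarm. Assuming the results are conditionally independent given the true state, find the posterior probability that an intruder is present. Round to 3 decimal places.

Posterior P(H) ≈ 0.082

With H the event that an intruder is present, the joint likelihood of the observed sequence is P(data|H) = 0.041·0.959 = 0.039319 and P(data|¬H) = 0.94·0.06 = 0.056400.
Bayes: P(H|data) = 0.114·0.039319 / (0.114·0.039319 + 0.886·0.056400) = 0.0044824/0.054453 = 0.0823.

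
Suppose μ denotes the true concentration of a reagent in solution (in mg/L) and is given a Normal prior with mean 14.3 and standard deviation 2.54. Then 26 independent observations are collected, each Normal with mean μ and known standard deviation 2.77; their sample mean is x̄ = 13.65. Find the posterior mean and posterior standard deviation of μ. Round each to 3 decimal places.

With known σ, the Normal prior is conjugate. Weight on the data is w = (n/σ²)/(n/σ² + 1/τ₀²) = 3.38855/(3.38855+0.155000) = 0.95626.
Posterior mean = w·x̄ + (1−w)·μ₀ = 0.95626·13.65 + 0.043742·14.3 = 13.678. Posterior variance = 1/(3.38855+0.155000) = 0.282203, so SD = 0.531.

Posterior mean ≈ 13.678; posterior SD ≈ 0.531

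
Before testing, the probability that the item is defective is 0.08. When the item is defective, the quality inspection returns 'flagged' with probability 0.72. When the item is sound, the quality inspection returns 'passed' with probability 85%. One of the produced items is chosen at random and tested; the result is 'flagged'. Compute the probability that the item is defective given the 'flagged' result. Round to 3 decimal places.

P(H | E) ≈ 0.294

Write H for 'the item is defective'. Prior odds H:¬H = 0.08/0.92 = 0.086957. For the 'flagged' outcome, the likelihood ratio is 0.72/0.15 = 4.8000.
Posterior odds = 0.086957 × 4.8000 = 0.41739, so P(H|E) = 0.41739/(1+0.41739) = 0.294.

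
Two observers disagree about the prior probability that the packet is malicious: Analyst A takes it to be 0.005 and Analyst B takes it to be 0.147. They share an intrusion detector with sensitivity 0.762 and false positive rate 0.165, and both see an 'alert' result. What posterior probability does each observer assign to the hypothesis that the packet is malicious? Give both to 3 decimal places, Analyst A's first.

P('+'|H) = 0.762, P('+'|¬H) = 0.165.
Analyst A: numerator 0.762·0.005 = 0.0038100; evidence = 0.0038100+0.165·0.995 = 0.16799; posterior = 0.023.
Analyst B: numerator 0.762·0.147 = 0.11201; evidence = 0.11201+0.165·0.853 = 0.25276; posterior = 0.443.

Analyst A: 0.023; Analyst B: 0.443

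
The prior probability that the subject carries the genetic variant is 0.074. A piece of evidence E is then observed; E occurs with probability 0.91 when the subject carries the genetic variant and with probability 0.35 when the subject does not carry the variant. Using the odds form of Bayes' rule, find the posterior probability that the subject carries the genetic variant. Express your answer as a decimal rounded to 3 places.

Prior odds = 0.074/(1−0.074) = 0.079914. In log-odds, ln(0.079914) = -2.5268.
Add log likelihood ratio: ln(2.6000) = 0.95551.
Posterior log-odds = -1.5713, so posterior odds = exp(-1.5713) = 0.20778. Converting, P(H|E) = 0.20778/1.2078 = 0.172.

Posterior probability ≈ 0.172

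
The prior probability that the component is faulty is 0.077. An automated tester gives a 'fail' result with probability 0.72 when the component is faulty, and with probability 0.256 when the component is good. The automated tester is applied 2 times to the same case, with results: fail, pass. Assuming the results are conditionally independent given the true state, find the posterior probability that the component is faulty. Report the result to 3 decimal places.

Posterior P(H) ≈ 0.081

With H the event that the component is faulty, the joint likelihood of the observed sequence is P(data|H) = 0.72·0.28 = 0.20160 and P(data|¬H) = 0.256·0.744 = 0.19046.
Bayes: P(H|data) = 0.077·0.20160 / (0.077·0.20160 + 0.923·0.19046) = 0.015523/0.19132 = 0.0811.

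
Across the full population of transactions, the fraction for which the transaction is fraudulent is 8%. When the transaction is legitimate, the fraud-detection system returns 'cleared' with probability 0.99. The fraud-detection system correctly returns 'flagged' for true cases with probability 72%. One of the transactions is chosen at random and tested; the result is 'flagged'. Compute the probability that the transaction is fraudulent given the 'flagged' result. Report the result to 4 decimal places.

Let H be the event that the transaction is fraudulent. P(H) = 0.08, so P(¬H) = 0.92. With E the 'flagged' result, P(E|H) = 0.72 and P(E|¬H) = 0.01.
P(E) = 0.72·0.08 + 0.01·0.92 = 0.057600 + 0.0092000 = 0.066800.
By Bayes' theorem, P(H|E) = 0.057600 / 0.066800 = 0.8623.

P(H | E) ≈ 0.8623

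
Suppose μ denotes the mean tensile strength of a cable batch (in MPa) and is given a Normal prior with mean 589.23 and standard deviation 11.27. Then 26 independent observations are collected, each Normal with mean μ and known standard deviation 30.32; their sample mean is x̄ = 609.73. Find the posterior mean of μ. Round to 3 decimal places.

Prior precision 1/τ₀² = 1/11.27² = 0.00787322; data precision n/σ² = 26/30.32² = 0.0282823.
Posterior precision = 0.00787322 + 0.0282823 = 0.0361555.
Posterior mean = (0.00787322·589.23 + 0.0282823·609.73) / 0.0361555 = 605.266.

Posterior mean ≈ 605.266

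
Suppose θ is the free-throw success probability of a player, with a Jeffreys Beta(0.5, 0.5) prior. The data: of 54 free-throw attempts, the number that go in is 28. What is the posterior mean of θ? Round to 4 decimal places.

The binomial likelihood is conjugate to the Beta prior: with 28 successes and 26 failures, the posterior is Beta(0.5+28, 0.5+26) = Beta(28.5, 26.5).
Posterior mean = α/(α+β) = 28.5/55 = 0.5182.

Posterior mean ≈ 0.5182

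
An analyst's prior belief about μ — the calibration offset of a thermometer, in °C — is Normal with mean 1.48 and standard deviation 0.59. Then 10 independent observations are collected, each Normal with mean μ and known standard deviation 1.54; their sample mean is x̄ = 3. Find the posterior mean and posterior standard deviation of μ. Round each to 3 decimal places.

Posterior mean ≈ 2.384; posterior SD ≈ 0.376

With known σ, the Normal prior is conjugate. Weight on the data is w = (n/σ²)/(n/σ² + 1/τ₀²) = 4.21656/(4.21656+2.87274) = 0.59478.
Posterior mean = w·x̄ + (1−w)·μ₀ = 0.59478·3 + 0.40522·1.48 = 2.384. Posterior variance = 1/(4.21656+2.87274) = 0.141058, so SD = 0.376.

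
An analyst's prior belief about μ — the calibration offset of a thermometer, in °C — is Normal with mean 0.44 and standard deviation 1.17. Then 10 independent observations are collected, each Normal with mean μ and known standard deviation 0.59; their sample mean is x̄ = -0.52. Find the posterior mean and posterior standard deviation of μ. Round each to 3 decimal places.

With known σ, the Normal prior is conjugate. Weight on the data is w = (n/σ²)/(n/σ² + 1/τ₀²) = 28.7274/(28.7274+0.730514) = 0.97520.
Posterior mean = w·x̄ + (1−w)·μ₀ = 0.97520·-0.52 + 0.024799·0.44 = -0.496. Posterior variance = 1/(28.7274+0.730514) = 0.0339468, so SD = 0.184.

Posterior mean ≈ -0.496; posterior SD ≈ 0.184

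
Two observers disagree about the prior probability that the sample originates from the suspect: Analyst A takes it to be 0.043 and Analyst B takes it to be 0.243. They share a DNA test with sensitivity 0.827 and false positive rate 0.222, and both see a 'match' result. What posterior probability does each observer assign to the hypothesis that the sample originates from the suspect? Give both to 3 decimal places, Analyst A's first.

P('+'|H) = 0.827, P('+'|¬H) = 0.222.
Analyst A: numerator 0.827·0.043 = 0.035561; evidence = 0.035561+0.222·0.957 = 0.24801; posterior = 0.143.
Analyst B: numerator 0.827·0.243 = 0.20096; evidence = 0.20096+0.222·0.757 = 0.36901; posterior = 0.545.

Analyst A: 0.143; Analyst B: 0.545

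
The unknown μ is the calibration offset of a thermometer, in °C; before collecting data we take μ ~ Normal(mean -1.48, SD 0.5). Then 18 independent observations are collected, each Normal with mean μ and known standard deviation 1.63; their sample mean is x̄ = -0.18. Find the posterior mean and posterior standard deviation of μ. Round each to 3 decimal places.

With known σ, the Normal prior is conjugate. Weight on the data is w = (n/σ²)/(n/σ² + 1/τ₀²) = 6.77481/(6.77481+4.00000) = 0.62876.
Posterior mean = w·x̄ + (1−w)·μ₀ = 0.62876·-0.18 + 0.37124·-1.48 = -0.663. Posterior variance = 1/(6.77481+4.00000) = 0.0928090, so SD = 0.305.

Posterior mean ≈ -0.663; posterior SD ≈ 0.305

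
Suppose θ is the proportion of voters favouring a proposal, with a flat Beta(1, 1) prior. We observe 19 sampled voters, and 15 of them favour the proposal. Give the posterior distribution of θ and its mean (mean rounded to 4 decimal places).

Posterior: Beta(16, 5); mean ≈ 0.7619

The binomial likelihood is conjugate to the Beta prior: with 15 successes and 4 failures, the posterior is Beta(1+15, 1+4) = Beta(16, 5).
E[θ | data] = 16/(16+5) = 0.7619.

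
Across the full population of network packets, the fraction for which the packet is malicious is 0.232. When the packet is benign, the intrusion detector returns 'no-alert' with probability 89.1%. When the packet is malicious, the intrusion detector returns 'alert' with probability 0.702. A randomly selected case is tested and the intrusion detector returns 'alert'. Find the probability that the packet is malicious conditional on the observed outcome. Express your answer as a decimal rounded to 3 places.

P(H | E) ≈ 0.661

Let H be the event that the packet is malicious. P(H) = 0.232, so P(¬H) = 0.768. With E the 'alert' result, P(E|H) = 0.702 and P(E|¬H) = 0.109.
P(E) = 0.702·0.232 + 0.109·0.768 = 0.16286 + 0.083712 = 0.24658.
By Bayes' theorem, P(H|E) = 0.16286 / 0.24658 = 0.661.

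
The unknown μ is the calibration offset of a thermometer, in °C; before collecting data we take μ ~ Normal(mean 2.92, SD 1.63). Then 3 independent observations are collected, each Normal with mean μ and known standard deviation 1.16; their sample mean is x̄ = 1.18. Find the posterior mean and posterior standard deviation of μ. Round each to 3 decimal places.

Posterior mean ≈ 1.431; posterior SD ≈ 0.619

With known σ, the Normal prior is conjugate. Weight on the data is w = (n/σ²)/(n/σ² + 1/τ₀²) = 2.22949/(2.22949+0.376378) = 0.85556.
Posterior mean = w·x̄ + (1−w)·μ₀ = 0.85556·1.18 + 0.14444·2.92 = 1.431. Posterior variance = 1/(2.22949+0.376378) = 0.383749, so SD = 0.619.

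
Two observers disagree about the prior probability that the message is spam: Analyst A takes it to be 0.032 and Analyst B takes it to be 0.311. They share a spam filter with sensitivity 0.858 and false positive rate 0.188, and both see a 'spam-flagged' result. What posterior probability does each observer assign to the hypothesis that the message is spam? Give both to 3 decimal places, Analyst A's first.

P('+'|H) = 0.858, P('+'|¬H) = 0.188.
Analyst A: numerator 0.858·0.032 = 0.027456; evidence = 0.027456+0.188·0.968 = 0.20944; posterior = 0.131.
Analyst B: numerator 0.858·0.311 = 0.26684; evidence = 0.26684+0.188·0.689 = 0.39637; posterior = 0.673.

Analyst A: 0.131; Analyst B: 0.673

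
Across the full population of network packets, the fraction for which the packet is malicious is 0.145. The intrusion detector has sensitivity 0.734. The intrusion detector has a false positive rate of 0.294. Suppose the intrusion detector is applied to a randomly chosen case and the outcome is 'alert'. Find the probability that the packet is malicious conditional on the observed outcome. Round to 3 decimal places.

Write H for 'the packet is malicious'. Prior odds H:¬H = 0.145/0.855 = 0.16959. For the 'alert' outcome, the likelihood ratio is 0.734/0.294 = 2.4966.
Posterior odds = 0.16959 × 2.4966 = 0.42340, so P(H|E) = 0.42340/(1+0.42340) = 0.297.

P(H | E) ≈ 0.297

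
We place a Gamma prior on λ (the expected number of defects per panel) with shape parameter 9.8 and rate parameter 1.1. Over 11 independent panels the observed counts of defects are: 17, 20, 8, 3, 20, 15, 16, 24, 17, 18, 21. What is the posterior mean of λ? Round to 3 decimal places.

Posterior mean ≈ 15.603

Total count ∑xᵢ = 179 over n = 11 panels.
Gamma is conjugate to the Poisson likelihood: posterior is Gamma(shape = 9.8+179 = 188.8, rate = 1.1+11 = 12.1).
Posterior mean = shape/rate = 188.8/12.1 = 15.603.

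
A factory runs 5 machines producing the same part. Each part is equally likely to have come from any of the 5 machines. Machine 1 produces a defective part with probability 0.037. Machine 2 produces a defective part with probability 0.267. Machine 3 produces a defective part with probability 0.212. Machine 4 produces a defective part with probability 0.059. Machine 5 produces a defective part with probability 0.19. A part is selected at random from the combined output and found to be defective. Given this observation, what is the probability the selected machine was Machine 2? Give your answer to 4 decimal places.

Posterior probability ≈ 0.3490

Tabulate prior·likelihood by source: [1] prior 0.2, lik 0.037, product 0.007400; [2] prior 0.2, lik 0.267, product 0.05340; [3] prior 0.2, lik 0.212, product 0.04240; [4] prior 0.2, lik 0.059, product 0.01180; [5] prior 0.2, lik 0.19, product 0.03800.
Normalizing constant = 0.15300; the posterior for Machine 2 is its product over the sum, 0.05340/0.15300 = 0.3490.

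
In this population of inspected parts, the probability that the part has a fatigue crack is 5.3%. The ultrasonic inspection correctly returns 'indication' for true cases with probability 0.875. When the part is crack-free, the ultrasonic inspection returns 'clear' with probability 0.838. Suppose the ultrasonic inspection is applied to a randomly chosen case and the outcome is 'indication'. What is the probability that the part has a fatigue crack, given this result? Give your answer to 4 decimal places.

Let H be the event that the part has a fatigue crack. P(H) = 0.053, so P(¬H) = 0.947. With E the 'indication' result, P(E|H) = 0.875 and P(E|¬H) = 0.162.
P(E) = 0.875·0.053 + 0.162·0.947 = 0.046375 + 0.15341 = 0.19979.
By Bayes' theorem, P(H|E) = 0.046375 / 0.19979 = 0.2321.

P(H | E) ≈ 0.2321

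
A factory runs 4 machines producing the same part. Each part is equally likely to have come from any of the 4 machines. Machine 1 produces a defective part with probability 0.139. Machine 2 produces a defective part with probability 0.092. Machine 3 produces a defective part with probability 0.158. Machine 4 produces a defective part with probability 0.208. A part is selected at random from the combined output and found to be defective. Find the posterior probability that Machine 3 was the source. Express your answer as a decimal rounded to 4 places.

Posterior probability ≈ 0.2647

Tabulate prior·likelihood by source: [1] prior 0.25, lik 0.139, product 0.03475; [2] prior 0.25, lik 0.092, product 0.02300; [3] prior 0.25, lik 0.158, product 0.03950; [4] prior 0.25, lik 0.208, product 0.05200.
Normalizing constant = 0.14925; the posterior for Machine 3 is its product over the sum, 0.03950/0.14925 = 0.2647.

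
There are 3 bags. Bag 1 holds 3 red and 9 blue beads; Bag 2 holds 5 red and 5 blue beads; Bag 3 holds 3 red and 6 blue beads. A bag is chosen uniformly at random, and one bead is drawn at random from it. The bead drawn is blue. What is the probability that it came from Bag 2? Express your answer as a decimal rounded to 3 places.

Posterior probability ≈ 0.261

P(blue|Bag 1) = 0.75; P(blue|Bag 2) = 0.5; P(blue|Bag 3) = 0.6667.
Prior × likelihood for each source: 0.333333·0.75=0.2500, 0.333333·0.5=0.1667, 0.333333·0.6667=0.2222. Summing gives P(blue) = 0.63889.
P(Bag 2 | blue) = 0.1667 / 0.63889 = 0.261.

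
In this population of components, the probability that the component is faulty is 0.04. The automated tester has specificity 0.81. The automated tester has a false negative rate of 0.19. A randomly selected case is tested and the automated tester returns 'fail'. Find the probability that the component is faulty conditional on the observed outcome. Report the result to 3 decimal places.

P(H | E) ≈ 0.151

Let H be the event that the component is faulty. P(H) = 0.04, so P(¬H) = 0.96. With E the 'fail' result, P(E|H) = 0.81 and P(E|¬H) = 0.19.
P(E) = 0.81·0.04 + 0.19·0.96 = 0.032400 + 0.18240 = 0.21480.
By Bayes' theorem, P(H|E) = 0.032400 / 0.21480 = 0.151.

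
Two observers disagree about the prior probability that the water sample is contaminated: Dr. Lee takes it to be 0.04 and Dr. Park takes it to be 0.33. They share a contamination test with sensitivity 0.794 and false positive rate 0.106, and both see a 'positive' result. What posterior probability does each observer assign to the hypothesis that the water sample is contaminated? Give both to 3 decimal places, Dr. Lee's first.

Dr. Lee: 0.238; Dr. Park: 0.787

P('+'|H) = 0.794, P('+'|¬H) = 0.106.
Dr. Lee: numerator 0.794·0.04 = 0.031760; evidence = 0.031760+0.106·0.96 = 0.13352; posterior = 0.238.
Dr. Park: numerator 0.794·0.33 = 0.26202; evidence = 0.26202+0.106·0.67 = 0.33304; posterior = 0.787.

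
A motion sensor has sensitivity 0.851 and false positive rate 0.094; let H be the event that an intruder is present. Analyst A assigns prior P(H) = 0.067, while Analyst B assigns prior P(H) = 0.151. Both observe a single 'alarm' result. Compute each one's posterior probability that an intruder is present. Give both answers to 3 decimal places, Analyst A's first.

The likelihood ratio for an 'alarm' result is 0.851/0.094 = 9.0532.
Analyst A: prior odds 0.067/0.933 = 0.071811; posterior odds 0.65012; posterior probability 0.394.
Analyst B: prior odds 0.151/0.849 = 0.17786; posterior odds 1.6102; posterior probability 0.617.

Analyst A: 0.394; Analyst B: 0.617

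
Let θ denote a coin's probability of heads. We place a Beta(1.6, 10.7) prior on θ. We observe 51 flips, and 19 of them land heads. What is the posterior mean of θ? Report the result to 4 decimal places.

The binomial likelihood is conjugate to the Beta prior: with 19 successes and 32 failures, the posterior is Beta(1.6+19, 10.7+32) = Beta(20.6, 42.7).
E[θ | data] = 20.6/(20.6+42.7) = 0.3254.

Posterior mean ≈ 0.3254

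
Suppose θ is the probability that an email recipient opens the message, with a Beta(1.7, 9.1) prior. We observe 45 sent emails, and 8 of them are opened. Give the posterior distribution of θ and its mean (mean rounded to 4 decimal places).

The binomial likelihood is conjugate to the Beta prior: with 8 successes and 37 failures, the posterior is Beta(1.7+8, 9.1+37) = Beta(9.7, 46.1).
E[θ | data] = 9.7/(9.7+46.1) = 0.1738.

Posterior: Beta(9.7, 46.1); mean ≈ 0.1738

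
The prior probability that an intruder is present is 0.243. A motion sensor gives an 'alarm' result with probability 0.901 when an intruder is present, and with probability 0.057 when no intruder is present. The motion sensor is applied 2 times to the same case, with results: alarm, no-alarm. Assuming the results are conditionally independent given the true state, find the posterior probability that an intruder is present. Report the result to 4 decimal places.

Let H be the event that an intruder is present; start with P(H) = 0.243. P('alarm'|H) = 0.901, P('alarm'|¬H) = 0.057.
Update on result 1 ('alarm'): P(H) ← 0.901·0.2430 / (0.901·0.2430 + 0.057·0.7570) = 0.21894/0.26209 = 0.8354.
Update on result 2 ('no-alarm'): P(H) ← 0.099·0.8354 / (0.099·0.8354 + 0.943·0.1646) = 0.082701/0.23795 = 0.3476.

Posterior P(H) ≈ 0.3476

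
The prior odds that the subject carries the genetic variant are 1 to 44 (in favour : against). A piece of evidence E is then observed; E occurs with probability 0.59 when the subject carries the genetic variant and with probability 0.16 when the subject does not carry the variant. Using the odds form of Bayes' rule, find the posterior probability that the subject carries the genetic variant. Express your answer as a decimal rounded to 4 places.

Prior odds = 1/44 = 0.022727. In log-odds, ln(0.022727) = -3.7842.
Add log likelihood ratio: ln(3.6875) = 1.3049.
Posterior log-odds = -2.4792, so posterior odds = exp(-2.4792) = 0.083807. Converting, P(H|E) = 0.083807/1.0838 = 0.0773.

Posterior probability ≈ 0.0773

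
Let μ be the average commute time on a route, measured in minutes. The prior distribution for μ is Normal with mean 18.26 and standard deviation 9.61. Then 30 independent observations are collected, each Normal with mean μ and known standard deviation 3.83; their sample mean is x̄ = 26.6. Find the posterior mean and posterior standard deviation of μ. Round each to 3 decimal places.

Prior precision 1/τ₀² = 1/9.61² = 0.0108281; data precision n/σ² = 30/3.83² = 2.04514.
Posterior precision = 0.0108281 + 2.04514 = 2.05597, giving posterior SD = 1/√2.05597 = 0.697.
Posterior mean = (0.0108281·18.26 + 2.04514·26.6) / 2.05597 = 26.556.

Posterior mean ≈ 26.556; posterior SD ≈ 0.697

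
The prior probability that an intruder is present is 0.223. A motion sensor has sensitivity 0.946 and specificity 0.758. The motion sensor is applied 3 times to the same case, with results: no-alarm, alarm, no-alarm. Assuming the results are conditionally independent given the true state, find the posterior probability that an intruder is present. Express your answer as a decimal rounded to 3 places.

With H the event that an intruder is present, the joint likelihood of the observed sequence is P(data|H) = 0.054·0.946·0.054 = 0.0027585 and P(data|¬H) = 0.758·0.242·0.758 = 0.13904.
Bayes: P(H|data) = 0.223·0.0027585 / (0.223·0.0027585 + 0.777·0.13904) = 0.00061515/0.10865 = 0.0057.

Posterior P(H) ≈ 0.006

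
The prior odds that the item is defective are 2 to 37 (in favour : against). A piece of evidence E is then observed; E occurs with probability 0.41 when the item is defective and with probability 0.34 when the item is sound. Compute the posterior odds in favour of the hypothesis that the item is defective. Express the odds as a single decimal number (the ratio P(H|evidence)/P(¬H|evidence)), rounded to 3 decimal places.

Posterior odds ≈ 0.065

Prior odds = 2/37 = 0.054054.
Likelihood ratio for E = 0.41/0.34 = 1.2059.
Posterior odds = prior odds × LR = 0.065183.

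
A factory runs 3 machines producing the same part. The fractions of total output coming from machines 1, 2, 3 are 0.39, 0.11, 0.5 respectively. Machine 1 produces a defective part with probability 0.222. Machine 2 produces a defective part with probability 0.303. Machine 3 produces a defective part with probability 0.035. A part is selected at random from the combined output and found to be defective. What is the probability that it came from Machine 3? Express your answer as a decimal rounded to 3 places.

Posterior probability ≈ 0.127

P(defective|M1) = 0.222; P(defective|M2) = 0.303; P(defective|M3) = 0.035.
Prior × likelihood for each source: 0.39·0.222=0.08658, 0.11·0.303=0.03333, 0.5·0.035=0.01750. Summing gives P(defective) = 0.13741.
P(Machine 3 | defective) = 0.01750 / 0.13741 = 0.127.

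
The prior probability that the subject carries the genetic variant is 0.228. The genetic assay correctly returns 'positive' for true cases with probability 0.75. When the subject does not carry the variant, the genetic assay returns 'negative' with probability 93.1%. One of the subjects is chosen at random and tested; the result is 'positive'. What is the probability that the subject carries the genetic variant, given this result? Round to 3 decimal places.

P(H | E) ≈ 0.762

Let H be the event that the subject carries the genetic variant. P(H) = 0.228, so P(¬H) = 0.772. With E the 'positive' result, P(E|H) = 0.75 and P(E|¬H) = 0.069.
P(E) = 0.75·0.228 + 0.069·0.772 = 0.17100 + 0.053268 = 0.22427.
By Bayes' theorem, P(H|E) = 0.17100 / 0.22427 = 0.762.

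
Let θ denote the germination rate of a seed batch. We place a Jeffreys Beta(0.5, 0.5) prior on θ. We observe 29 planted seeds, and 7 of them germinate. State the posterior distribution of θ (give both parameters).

Posterior: Beta(7.5, 22.5)

Observing 7 successes and 22 failures updates Beta(0.5, 0.5) by adding the success and failure counts to the two shape parameters: α = 0.5+7 = 7.5, β = 0.5+22 = 22.5.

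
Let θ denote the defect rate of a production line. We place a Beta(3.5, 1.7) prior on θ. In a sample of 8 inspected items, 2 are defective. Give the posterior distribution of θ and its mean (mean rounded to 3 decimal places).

Observing 2 successes and 6 failures updates Beta(3.5, 1.7) by adding the success and failure counts to the two shape parameters: α = 3.5+2 = 5.5, β = 1.7+6 = 7.7.
Posterior mean = α/(α+β) = 5.5/13.2 = 0.417.

Posterior: Beta(5.5, 7.7); mean ≈ 0.417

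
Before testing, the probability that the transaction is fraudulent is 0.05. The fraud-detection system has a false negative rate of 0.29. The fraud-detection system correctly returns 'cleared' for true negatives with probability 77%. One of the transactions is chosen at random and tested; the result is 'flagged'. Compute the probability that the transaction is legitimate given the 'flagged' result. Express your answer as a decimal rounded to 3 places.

P(¬H | E) ≈ 0.860

Write H for 'the transaction is fraudulent'. Prior odds H:¬H = 0.05/0.95 = 0.052632. For the 'flagged' outcome, the likelihood ratio is 0.71/0.23 = 3.0870.
Posterior odds = 0.052632 × 3.0870 = 0.16247, so P(H|E) = 0.16247/(1+0.16247) = 0.140. Then P(¬H|E) = 1 − 0.140 = 0.860.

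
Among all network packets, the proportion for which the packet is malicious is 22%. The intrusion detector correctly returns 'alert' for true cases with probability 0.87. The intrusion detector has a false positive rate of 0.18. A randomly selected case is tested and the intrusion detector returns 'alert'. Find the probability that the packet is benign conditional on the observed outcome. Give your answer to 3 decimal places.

Write H for 'the packet is malicious'. Prior odds H:¬H = 0.22/0.78 = 0.28205. For the 'alert' outcome, the likelihood ratio is 0.87/0.18 = 4.8333.
Posterior odds = 0.28205 × 4.8333 = 1.3632, so P(H|E) = 1.3632/(1+1.3632) = 0.577. Then P(¬H|E) = 1 − 0.577 = 0.423.

P(¬H | E) ≈ 0.423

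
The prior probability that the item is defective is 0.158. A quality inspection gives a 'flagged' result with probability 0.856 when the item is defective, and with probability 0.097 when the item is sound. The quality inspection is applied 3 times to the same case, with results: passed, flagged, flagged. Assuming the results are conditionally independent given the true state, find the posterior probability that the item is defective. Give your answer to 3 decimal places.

With H the event that the item is defective, the joint likelihood of the observed sequence is P(data|H) = 0.144·0.856·0.856 = 0.10551 and P(data|¬H) = 0.903·0.097·0.097 = 0.0084963.
Bayes: P(H|data) = 0.158·0.10551 / (0.158·0.10551 + 0.842·0.0084963) = 0.016671/0.023825 = 0.6997.

Posterior P(H) ≈ 0.700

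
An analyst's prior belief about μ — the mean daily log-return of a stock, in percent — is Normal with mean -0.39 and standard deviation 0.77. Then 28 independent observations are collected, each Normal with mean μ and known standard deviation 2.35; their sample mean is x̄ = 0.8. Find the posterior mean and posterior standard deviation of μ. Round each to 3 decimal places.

With known σ, the Normal prior is conjugate. Weight on the data is w = (n/σ²)/(n/σ² + 1/τ₀²) = 5.07017/(5.07017+1.68663) = 0.75038.
Posterior mean = w·x̄ + (1−w)·μ₀ = 0.75038·0.8 + 0.24962·-0.39 = 0.503. Posterior variance = 1/(5.07017+1.68663) = 0.147999, so SD = 0.385.

Posterior mean ≈ 0.503; posterior SD ≈ 0.385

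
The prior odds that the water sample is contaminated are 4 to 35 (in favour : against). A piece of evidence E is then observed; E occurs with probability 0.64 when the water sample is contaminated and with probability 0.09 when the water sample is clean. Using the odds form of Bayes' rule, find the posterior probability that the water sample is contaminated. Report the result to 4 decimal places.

Prior odds = 4/35 = 0.11429. In log-odds, ln(0.11429) = -2.1691.
Add log likelihood ratio: ln(7.1111) = 1.9617.
Posterior log-odds = -0.20740, so posterior odds = exp(-0.20740) = 0.81270. Converting, P(H|E) = 0.81270/1.8127 = 0.4483.

Posterior probability ≈ 0.4483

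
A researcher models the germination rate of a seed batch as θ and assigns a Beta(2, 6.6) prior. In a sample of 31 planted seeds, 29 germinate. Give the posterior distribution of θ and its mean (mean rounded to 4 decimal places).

Posterior: Beta(31, 8.6); mean ≈ 0.7828

Observing 29 successes and 2 failures updates Beta(2, 6.6) by adding the success and failure counts to the two shape parameters: α = 2+29 = 31, β = 6.6+2 = 8.6.
E[θ | data] = 31/(31+8.6) = 0.7828.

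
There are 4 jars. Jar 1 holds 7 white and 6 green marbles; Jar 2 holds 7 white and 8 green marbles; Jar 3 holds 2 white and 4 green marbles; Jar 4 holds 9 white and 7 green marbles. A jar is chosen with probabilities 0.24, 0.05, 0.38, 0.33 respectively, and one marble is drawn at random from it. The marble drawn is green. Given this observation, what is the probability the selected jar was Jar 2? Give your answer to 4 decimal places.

Tabulate prior·likelihood by source: [1] prior 0.24, lik 0.4615, product 0.1108; [2] prior 0.05, lik 0.5333, product 0.02667; [3] prior 0.38, lik 0.6667, product 0.2533; [4] prior 0.33, lik 0.4375, product 0.1444.
Normalizing constant = 0.53514; the posterior for Jar 2 is its product over the sum, 0.02667/0.53514 = 0.0498.

Posterior probability ≈ 0.0498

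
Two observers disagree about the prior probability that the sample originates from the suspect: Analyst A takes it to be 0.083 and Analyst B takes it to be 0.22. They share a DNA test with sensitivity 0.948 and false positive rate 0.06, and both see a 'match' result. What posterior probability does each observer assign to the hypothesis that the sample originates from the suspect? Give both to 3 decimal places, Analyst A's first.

Analyst A: 0.588; Analyst B: 0.817

P('+'|H) = 0.948, P('+'|¬H) = 0.06.
Analyst A: numerator 0.948·0.083 = 0.078684; evidence = 0.078684+0.06·0.917 = 0.13370; posterior = 0.588.
Analyst B: numerator 0.948·0.22 = 0.20856; evidence = 0.20856+0.06·0.78 = 0.25536; posterior = 0.817.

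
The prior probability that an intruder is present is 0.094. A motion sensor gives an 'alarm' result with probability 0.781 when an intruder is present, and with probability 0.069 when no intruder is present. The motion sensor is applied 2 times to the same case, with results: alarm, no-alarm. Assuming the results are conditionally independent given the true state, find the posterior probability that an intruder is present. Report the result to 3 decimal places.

Let H be the event that an intruder is present; start with P(H) = 0.094. P('alarm'|H) = 0.781, P('alarm'|¬H) = 0.069.
Update on result 1 ('alarm'): P(H) ← 0.781·0.0940 / (0.781·0.0940 + 0.069·0.9060) = 0.073414/0.13593 = 0.5401.
Update on result 2 ('no-alarm'): P(H) ← 0.219·0.5401 / (0.219·0.5401 + 0.931·0.4599) = 0.11828/0.54645 = 0.2165.

Posterior P(H) ≈ 0.216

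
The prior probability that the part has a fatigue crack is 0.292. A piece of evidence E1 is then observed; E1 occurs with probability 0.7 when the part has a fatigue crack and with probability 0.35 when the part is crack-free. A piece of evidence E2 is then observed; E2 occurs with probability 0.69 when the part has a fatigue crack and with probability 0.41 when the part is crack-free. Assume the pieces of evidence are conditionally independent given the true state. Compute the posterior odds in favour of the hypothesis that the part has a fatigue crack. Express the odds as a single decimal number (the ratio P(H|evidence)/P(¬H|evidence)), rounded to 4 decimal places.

Prior odds = 0.292/(1−0.292) = 0.41243.
Likelihood ratio for E1 = 0.7/0.35 = 2.0000.
Likelihood ratio for E2 = 0.69/0.41 = 1.6829.
Posterior odds = prior odds × LR₁ × LR₂ = 1.3882.

Posterior odds ≈ 1.3882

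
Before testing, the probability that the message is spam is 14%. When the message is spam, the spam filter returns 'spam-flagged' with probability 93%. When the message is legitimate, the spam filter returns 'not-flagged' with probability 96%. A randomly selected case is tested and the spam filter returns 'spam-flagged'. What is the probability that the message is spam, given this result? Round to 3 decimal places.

P(H | E) ≈ 0.791

Let H be the event that the message is spam. P(H) = 0.14, so P(¬H) = 0.86. With E the 'spam-flagged' result, P(E|H) = 0.93 and P(E|¬H) = 0.04.
P(E) = 0.93·0.14 + 0.04·0.86 = 0.13020 + 0.034400 = 0.16460.
By Bayes' theorem, P(H|E) = 0.13020 / 0.16460 = 0.791.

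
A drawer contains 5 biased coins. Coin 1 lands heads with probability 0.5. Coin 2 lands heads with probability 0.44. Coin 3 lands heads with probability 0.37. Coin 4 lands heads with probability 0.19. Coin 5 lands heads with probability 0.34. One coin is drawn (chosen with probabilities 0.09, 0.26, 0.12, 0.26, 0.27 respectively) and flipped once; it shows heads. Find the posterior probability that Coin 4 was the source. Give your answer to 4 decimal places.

Posterior probability ≈ 0.1432

P(heads|C1) = 0.5; P(heads|C2) = 0.44; P(heads|C3) = 0.37; P(heads|C4) = 0.19; P(heads|C5) = 0.34.
Prior × likelihood for each source: 0.09·0.5=0.04500, 0.26·0.44=0.1144, 0.12·0.37=0.04440, 0.26·0.19=0.04940, 0.27·0.34=0.09180. Summing gives P(heads) = 0.34500.
P(Coin 4 | heads) = 0.04940 / 0.34500 = 0.1432.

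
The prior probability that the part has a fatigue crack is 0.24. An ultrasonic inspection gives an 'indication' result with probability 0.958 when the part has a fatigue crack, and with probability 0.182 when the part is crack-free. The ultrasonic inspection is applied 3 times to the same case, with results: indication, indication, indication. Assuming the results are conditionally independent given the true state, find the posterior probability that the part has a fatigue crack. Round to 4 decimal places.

With H the event that the part has a fatigue crack, the joint likelihood of the observed sequence is P(data|H) = 0.958·0.958·0.958 = 0.87922 and P(data|¬H) = 0.182·0.182·0.182 = 0.0060286.
Bayes: P(H|data) = 0.24·0.87922 / (0.24·0.87922 + 0.76·0.0060286) = 0.21101/0.21559 = 0.9787.

Posterior P(H) ≈ 0.9787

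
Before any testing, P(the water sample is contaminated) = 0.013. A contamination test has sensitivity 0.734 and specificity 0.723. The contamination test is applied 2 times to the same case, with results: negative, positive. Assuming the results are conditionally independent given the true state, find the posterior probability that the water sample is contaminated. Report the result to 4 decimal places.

Posterior P(H) ≈ 0.0127

With H the event that the water sample is contaminated, the joint likelihood of the observed sequence is P(data|H) = 0.266·0.734 = 0.19524 and P(data|¬H) = 0.723·0.277 = 0.20027.
Bayes: P(H|data) = 0.013·0.19524 / (0.013·0.19524 + 0.987·0.20027) = 0.0025382/0.20021 = 0.0127.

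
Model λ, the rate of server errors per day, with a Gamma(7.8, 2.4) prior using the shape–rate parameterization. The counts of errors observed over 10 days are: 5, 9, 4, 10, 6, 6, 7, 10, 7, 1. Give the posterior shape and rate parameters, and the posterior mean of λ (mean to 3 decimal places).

Posterior: Gamma(shape=72.8, rate=12.4); mean ≈ 5.871

The Poisson likelihood adds the total count to the shape and the number of exposure periods to the rate. Here ∑xᵢ = 65 and n = 10, so shape 7.8→72.8 and rate 2.4→12.4.
E[λ | data] = 72.8/12.4 = 5.871.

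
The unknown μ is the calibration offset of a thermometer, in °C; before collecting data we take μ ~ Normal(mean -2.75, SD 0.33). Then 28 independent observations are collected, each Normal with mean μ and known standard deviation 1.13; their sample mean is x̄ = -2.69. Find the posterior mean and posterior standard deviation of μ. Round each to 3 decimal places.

Posterior mean ≈ -2.708; posterior SD ≈ 0.179

Prior precision 1/τ₀² = 1/0.33² = 9.18274; data precision n/σ² = 28/1.13² = 21.9281.
Posterior precision = 9.18274 + 21.9281 = 31.1108, giving posterior SD = 1/√31.1108 = 0.179.
Posterior mean = (9.18274·-2.75 + 21.9281·-2.69) / 31.1108 = -2.708.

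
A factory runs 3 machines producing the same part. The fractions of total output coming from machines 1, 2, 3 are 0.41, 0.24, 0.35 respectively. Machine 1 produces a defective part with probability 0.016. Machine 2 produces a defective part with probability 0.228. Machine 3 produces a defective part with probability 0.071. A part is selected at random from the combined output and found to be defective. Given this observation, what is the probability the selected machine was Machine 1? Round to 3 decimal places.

P(defective|M1) = 0.016; P(defective|M2) = 0.228; P(defective|M3) = 0.071.
Prior × likelihood for each source: 0.41·0.016=0.006560, 0.24·0.228=0.05472, 0.35·0.071=0.02485. Summing gives P(defective) = 0.086130.
P(Machine 1 | defective) = 0.006560 / 0.086130 = 0.076.

Posterior probability ≈ 0.076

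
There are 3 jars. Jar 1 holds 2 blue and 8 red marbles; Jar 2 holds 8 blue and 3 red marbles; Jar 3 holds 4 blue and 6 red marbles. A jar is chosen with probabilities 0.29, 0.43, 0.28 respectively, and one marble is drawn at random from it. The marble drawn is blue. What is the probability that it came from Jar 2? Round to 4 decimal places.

Posterior probability ≈ 0.6478

P(blue|Jar 1) = 0.2; P(blue|Jar 2) = 0.7273; P(blue|Jar 3) = 0.4.
Prior × likelihood for each source: 0.29·0.2=0.05800, 0.43·0.7273=0.3127, 0.28·0.4=0.1120. Summing gives P(blue) = 0.48273.
P(Jar 2 | blue) = 0.3127 / 0.48273 = 0.6478.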